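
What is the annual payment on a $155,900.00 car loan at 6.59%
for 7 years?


Formula: PMT = PV * r / (1 - (1+r)^(-n))
Denominator: 1 - (1 + 0.0659)^(-7) = 0.360288
Numerator: $155,900.00 * 0.0659 = 10273.81
PMT = 10273.81 / 0.360288 = $28,515.58

$28,515.58


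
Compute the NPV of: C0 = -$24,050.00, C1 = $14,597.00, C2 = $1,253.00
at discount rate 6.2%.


Formula: NPV = C0 + C1/(1+r) + C2/(1+r)^2
Discount C1: $14,597.00 / (1 + 0.062) = $13,744.82
Discount C2: $1,253.00 / (1 + 0.062)^2 = $1,110.97
NPV = -$24,050.00 + $13,744.82 + $1,110.97 = -$9,194.21

-$9,194.21


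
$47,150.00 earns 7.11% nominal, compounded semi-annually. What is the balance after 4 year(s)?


Formula: FV = P * (1 + r/m)^(m*t)
Period rate: r/m = 0.0711 / 2 = 0.03555
Total periods: m*t = 2 * 4 = 8
Growth factor: (1 + 0.03555)^8 = 1.322417
FV = $47,150.00 * 1.322417 = $62,351.98

$62,351.98


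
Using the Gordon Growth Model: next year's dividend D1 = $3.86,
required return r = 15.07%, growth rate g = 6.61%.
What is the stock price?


Formula: P = D1 / (r - g)
Spread: r - g = 0.1507 - 0.0661 = 0.0846
Substituting: P = $3.86 / 0.0846
P = $45.63

$45.63


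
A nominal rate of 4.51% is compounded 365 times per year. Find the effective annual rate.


Formula: EAR = (1 + r/m)^m - 1
Period rate: r/m = 0.0451 / 365 = 0.000124
Compounding: (1 + 0.000124)^365 = 1.04613
EAR = 1.04613 - 1 = 0.04613

0.04613


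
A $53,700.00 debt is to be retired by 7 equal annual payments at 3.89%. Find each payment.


Formula: PMT = PV * r / (1 - (1+r)^(-n))
Denominator: 1 - (1 + 0.0389)^(-7) = 0.234432
Numerator: $53,700.00 * 0.0389 = 2088.93
PMT = 2088.93 / 0.234432 = $8,910.60

$8,910.60


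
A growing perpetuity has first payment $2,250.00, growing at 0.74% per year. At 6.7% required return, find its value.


Formula: PV = C / (r - g)
Spread: r - g = 0.067 - 0.0074 = 0.0596
Substituting: PV = $2,250.00 / 0.0596
PV = $37,751.68

$37,751.68


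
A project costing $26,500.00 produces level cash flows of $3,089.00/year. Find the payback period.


Formula: Payback = investment / annual cash flow
Substituting: Payback = $26,500.00 / $3,089.00
Payback = 8.5788 years

8.5788 years


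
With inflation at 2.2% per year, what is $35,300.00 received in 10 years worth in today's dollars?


Formula: Real value = nominal / (1 + inflation)^years
Price level: (1 + 0.022)^10 = 1.243108
Real value = $35,300.00 / 1.243108 = $28,396.56

$28,396.56


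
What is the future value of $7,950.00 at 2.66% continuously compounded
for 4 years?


Formula: FV = P * e^(r*t)
Exponent: r*t = 0.0266 * 4 = 0.1064
e^(0.1064) = 1.112267
FV = $7,950.00 * 1.112267 = $8,842.52

$8,842.52


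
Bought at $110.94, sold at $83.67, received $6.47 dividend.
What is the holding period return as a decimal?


Formula: HPR = (P1 - P0 + D) / P0
Gain: $83.67 - $110.94 + $6.47 = -$20.80
HPR = -$20.80 / $110.94 = -0.1875

-0.1875


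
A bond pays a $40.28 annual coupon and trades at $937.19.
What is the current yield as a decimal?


Formula: Current yield = annual coupon / price
Substituting: CY = $40.28 / $937.19
CY = 0.04298

0.04298


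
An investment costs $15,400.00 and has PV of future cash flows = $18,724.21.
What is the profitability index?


Formula: PI = PV(cash flows) / initial investment
Substituting: PI = $18,724.21 / $15,400.00
PI = 1.2159

1.2159


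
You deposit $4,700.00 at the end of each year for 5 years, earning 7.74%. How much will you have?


Formula: FV = PMT * ((1+r)^n - 1) / r
Growth factor: (1 + 0.0774)^5 = 1.451727
Numerator: 1.451727 - 1 = 0.451727
FV = $4,700.00 * 0.451727 / 0.0774 = $27,430.43

$27,430.43


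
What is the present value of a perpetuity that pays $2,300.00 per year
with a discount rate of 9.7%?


Formula: PV = C / r
Substituting: PV = $2,300.00 / 0.097
PV = $23,711.34

$23,711.34


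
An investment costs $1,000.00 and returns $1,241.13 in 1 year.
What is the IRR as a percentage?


Formula: IRR = C1/C0 - 1
Substituting: IRR = $1,241.13 / $1,000.00 - 1
Ratio: 1.24113 - 1 = 0.24113
IRR = 24.113%

24.113%


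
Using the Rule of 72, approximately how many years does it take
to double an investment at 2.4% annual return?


Formula: Years ≈ 72 / r
Substituting: Years ≈ 72 / 2.4
Years ≈ 30.0

30.0 years


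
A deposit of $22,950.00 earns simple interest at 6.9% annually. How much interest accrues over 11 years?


Formula: I = P * r * t
Substituting: I = $22,950.00 * 0.069 * 11
Step: I = $22,950.00 * 0.759
I = $17,419.05

$17,419.05


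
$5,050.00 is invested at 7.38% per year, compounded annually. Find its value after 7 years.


Formula: FV = P * (1 + r)^n
Substituting: FV = $5,050.00 * (1 + 0.0738)^7
Growth factor: (1.0738)^7 = 1.646129
FV = $5,050.00 * 1.646129 = $8,312.95

$8,312.95


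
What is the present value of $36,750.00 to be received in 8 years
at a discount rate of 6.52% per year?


Formula: PV = FV / (1 + r)^n
Substituting: PV = $36,750.00 / (1 + 0.0652)^8
Discount factor: (1.0652)^8 = 1.657484
PV = $36,750.00 / 1.657484 = $22,172.16

$22,172.16


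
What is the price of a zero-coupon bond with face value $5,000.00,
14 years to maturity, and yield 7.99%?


Formula: Price = FV / (1 + r)^n
Substituting: Price = $5,000.00 / (1 + 0.0799)^14
Discount factor: (1.0799)^14 = 2.933388
Price = $5,000.00 / 2.933388 = $1,704.51

$1,704.51


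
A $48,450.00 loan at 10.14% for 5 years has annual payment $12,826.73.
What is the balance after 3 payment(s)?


Formula: Balance = PV*(1+r)^k - PMT*((1+r)^k - 1)/r
Growth: (1 + 0.1014)^3 = 1.336088
Accumulated factor: ((1+r)^k - 1)/r = 3.314482
Balance = $48,450.00 * 1.336088 - $12,826.73 * 3.314482
Balance = $22,219.52

$22,219.52


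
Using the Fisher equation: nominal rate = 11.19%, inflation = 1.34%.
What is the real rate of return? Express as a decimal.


Formula: (1 + r_real) = (1 + r_nom) / (1 + inflation)
Substituting: (1 + r_real) = 1.1119 / 1.0134
(1 + r_real) = 1.097198
r_real = 1.097198 - 1 = 0.097198

0.097198


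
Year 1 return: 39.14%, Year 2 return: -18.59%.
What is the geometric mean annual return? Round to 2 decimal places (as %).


Formula: Geometric mean = ((1+r1)*(1+r2))^(1/2) - 1
Product: (1 + 0.3914) * (1 + -0.1859) = 1.3914 * 0.8141 = 1.132739
Square root: 1.132739^0.5 = 1.064302
Geometric mean = 1.064302 - 1 = 0.064302
As percentage: 6.43%

6.43%


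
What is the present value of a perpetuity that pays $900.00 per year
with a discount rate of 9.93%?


Formula: PV = C / r
Substituting: PV = $900.00 / 0.0993
PV = $9,063.44

$9,063.44


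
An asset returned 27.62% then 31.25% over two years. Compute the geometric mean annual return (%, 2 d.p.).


Formula: Geometric mean = ((1+r1)*(1+r2))^(1/2) - 1
Product: (1 + 0.2762) * (1 + 0.3125) = 1.2762 * 1.3125 = 1.675013
Square root: 1.675013^0.5 = 1.294223
Geometric mean = 1.294223 - 1 = 0.294223
As percentage: 29.42%

29.42%


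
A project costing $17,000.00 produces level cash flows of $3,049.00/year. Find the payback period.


Formula: Payback = investment / annual cash flow
Substituting: Payback = $17,000.00 / $3,049.00
Payback = 5.5756 years

5.5756 years


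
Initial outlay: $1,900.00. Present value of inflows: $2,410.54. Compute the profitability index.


Formula: PI = PV(cash flows) / initial investment
Substituting: PI = $2,410.54 / $1,900.00
PI = 1.2687

1.2687


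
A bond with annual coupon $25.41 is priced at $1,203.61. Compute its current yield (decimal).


Formula: Current yield = annual coupon / price
Substituting: CY = $25.41 / $1,203.61
CY = 0.021111

0.021111


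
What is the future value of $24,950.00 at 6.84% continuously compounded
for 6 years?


Formula: FV = P * e^(r*t)
Exponent: r*t = 0.0684 * 6 = 0.4104
e^(0.4104) = 1.507421
FV = $24,950.00 * 1.507421 = $37,610.14

$37,610.14


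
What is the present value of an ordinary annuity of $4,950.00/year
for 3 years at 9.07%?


Formula: PV = PMT * (1 - (1+r)^(-n)) / r
Discount factor: (1 + 0.0907)^(-3) = 0.770698
Bracket: 1 - 0.770698 = 0.229302
PV = $4,950.00 * 0.229302 / 0.0907 = $12,514.29

$12,514.29


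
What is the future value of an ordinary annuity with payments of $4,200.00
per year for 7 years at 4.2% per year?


Formula: FV = PMT * ((1+r)^n - 1) / r
Growth factor: (1 + 0.042)^7 = 1.333749
Numerator: 1.333749 - 1 = 0.333749
FV = $4,200.00 * 0.333749 / 0.042 = $33,374.88

$33,374.88


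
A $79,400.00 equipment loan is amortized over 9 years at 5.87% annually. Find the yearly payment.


Formula: PMT = PV * r / (1 - (1+r)^(-n))
Denominator: 1 - (1 + 0.0587)^(-9) = 0.401528
Numerator: $79,400.00 * 0.0587 = 4660.78
PMT = 4660.78 / 0.401528 = $11,607.61

$11,607.61


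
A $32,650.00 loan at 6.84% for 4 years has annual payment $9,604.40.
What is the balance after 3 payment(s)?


Formula: Balance = PV*(1+r)^k - PMT*((1+r)^k - 1)/r
Growth: (1 + 0.0684)^3 = 1.219556
Accumulated factor: ((1+r)^k - 1)/r = 3.209879
Balance = $32,650.00 * 1.219556 - $9,604.40 * 3.209879
Balance = $8,989.54

$8,989.54


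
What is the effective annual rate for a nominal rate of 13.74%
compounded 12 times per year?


Formula: EAR = (1 + r/m)^m - 1
Period rate: r/m = 0.1374 / 12 = 0.01145
Compounding: (1 + 0.01145)^12 = 1.146392
EAR = 1.146392 - 1 = 0.146392

0.146392


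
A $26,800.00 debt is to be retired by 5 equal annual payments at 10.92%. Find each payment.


Formula: PMT = PV * r / (1 - (1+r)^(-n))
Denominator: 1 - (1 + 0.1092)^(-5) = 0.404405
Numerator: $26,800.00 * 0.1092 = 2926.56
PMT = 2926.56 / 0.404405 = $7,236.70

$7,236.70


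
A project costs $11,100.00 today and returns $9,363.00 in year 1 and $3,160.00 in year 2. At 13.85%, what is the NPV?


Formula: NPV = C0 + C1/(1+r) + C2/(1+r)^2
Discount C1: $9,363.00 / (1 + 0.1385) = $8,223.98
Discount C2: $3,160.00 / (1 + 0.1385)^2 = $2,437.93
NPV = -$11,100.00 + $8,223.98 + $2,437.93 = -$438.09

-$438.09


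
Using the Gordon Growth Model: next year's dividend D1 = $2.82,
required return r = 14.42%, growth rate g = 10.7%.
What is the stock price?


Formula: P = D1 / (r - g)
Spread: r - g = 0.1442 - 0.107 = 0.0372
Substituting: P = $2.82 / 0.0372
P = $75.81

$75.81


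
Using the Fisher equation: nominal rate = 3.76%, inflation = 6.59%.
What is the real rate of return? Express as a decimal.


Formula: (1 + r_real) = (1 + r_nom) / (1 + inflation)
Substituting: (1 + r_real) = 1.0376 / 1.0659
(1 + r_real) = 0.97345
r_real = 0.97345 - 1 = -0.02655

-0.02655


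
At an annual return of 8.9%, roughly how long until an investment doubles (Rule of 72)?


Formula: Years ≈ 72 / r
Substituting: Years ≈ 72 / 8.9
Years ≈ 8.1

8.1 years


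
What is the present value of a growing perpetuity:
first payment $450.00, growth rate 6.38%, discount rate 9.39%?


Formula: PV = C / (r - g)
Spread: r - g = 0.0939 - 0.0638 = 0.0301
Substituting: PV = $450.00 / 0.0301
PV = $14,950.17

$14,950.17


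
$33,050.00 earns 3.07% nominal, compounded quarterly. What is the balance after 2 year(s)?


Formula: FV = P * (1 + r/m)^(m*t)
Period rate: r/m = 0.0307 / 4 = 0.007675
Total periods: m*t = 4 * 2 = 8
Growth factor: (1 + 0.007675)^8 = 1.063075
FV = $33,050.00 * 1.063075 = $35,134.63

$35,134.63


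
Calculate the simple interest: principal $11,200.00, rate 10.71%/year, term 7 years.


Formula: I = P * r * t
Substituting: I = $11,200.00 * 0.1071 * 7
Step: I = $11,200.00 * 0.7497
I = $8,396.64

$8,396.64


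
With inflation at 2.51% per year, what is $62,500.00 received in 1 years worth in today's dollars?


Formula: Real value = nominal / (1 + inflation)^years
Price level: (1 + 0.0251)^1 = 1.0251
Real value = $62,500.00 / 1.0251 = $60,969.66

$60,969.66


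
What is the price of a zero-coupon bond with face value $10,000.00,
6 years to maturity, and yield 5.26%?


Formula: Price = FV / (1 + r)^n
Substituting: Price = $10,000.00 / (1 + 0.0526)^6
Discount factor: (1.0526)^6 = 1.360129
Price = $10,000.00 / 1.360129 = $7,352.24

$7,352.24


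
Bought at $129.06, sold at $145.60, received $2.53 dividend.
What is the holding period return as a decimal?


Formula: HPR = (P1 - P0 + D) / P0
Gain: $145.60 - $129.06 + $2.53 = $19.07
HPR = $19.07 / $129.06 = 0.1478

0.1478


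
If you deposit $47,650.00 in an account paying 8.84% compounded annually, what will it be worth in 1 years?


Formula: FV = P * (1 + r)^n
Substituting: FV = $47,650.00 * (1 + 0.0884)^1
Growth factor: (1.0884)^1 = 1.0884
FV = $47,650.00 * 1.0884 = $51,862.26

$51,862.26


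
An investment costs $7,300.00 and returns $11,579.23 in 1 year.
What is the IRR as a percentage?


Formula: IRR = C1/C0 - 1
Substituting: IRR = $11,579.23 / $7,300.00 - 1
Ratio: 1.586196 - 1 = 0.586196
IRR = 58.6196%

58.6196%


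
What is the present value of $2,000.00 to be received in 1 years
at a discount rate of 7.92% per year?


Formula: PV = FV / (1 + r)^n
Substituting: PV = $2,000.00 / (1 + 0.0792)^1
Discount factor: (1.0792)^1 = 1.0792
PV = $2,000.00 / 1.0792 = $1,853.22

$1,853.22


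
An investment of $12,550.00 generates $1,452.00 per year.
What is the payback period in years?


Formula: Payback = investment / annual cash flow
Substituting: Payback = $12,550.00 / $1,452.00
Payback = 8.6433 years

8.6433 years


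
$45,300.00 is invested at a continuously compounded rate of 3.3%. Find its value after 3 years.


Formula: FV = P * e^(r*t)
Exponent: r*t = 0.033 * 3 = 0.099
e^(0.099) = 1.104066
FV = $45,300.00 * 1.104066 = $50,014.20

$50,014.20


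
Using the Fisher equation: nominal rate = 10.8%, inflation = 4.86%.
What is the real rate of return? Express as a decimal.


Formula: (1 + r_real) = (1 + r_nom) / (1 + inflation)
Substituting: (1 + r_real) = 1.108 / 1.0486
(1 + r_real) = 1.056647
r_real = 1.056647 - 1 = 0.056647

0.056647


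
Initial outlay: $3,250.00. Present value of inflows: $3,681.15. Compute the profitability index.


Formula: PI = PV(cash flows) / initial investment
Substituting: PI = $3,681.15 / $3,250.00
PI = 1.1327

1.1327


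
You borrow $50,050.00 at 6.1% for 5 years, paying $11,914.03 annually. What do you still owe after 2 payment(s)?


Formula: Balance = PV*(1+r)^k - PMT*((1+r)^k - 1)/r
Growth: (1 + 0.061)^2 = 1.125721
Accumulated factor: ((1+r)^k - 1)/r = 2.061
Balance = $50,050.00 * 1.125721 - $11,914.03 * 2.061
Balance = $31,787.52

$31,787.52


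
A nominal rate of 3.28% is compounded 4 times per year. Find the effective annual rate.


Formula: EAR = (1 + r/m)^m - 1
Period rate: r/m = 0.0328 / 4 = 0.0082
Compounding: (1 + 0.0082)^4 = 1.033206
EAR = 1.033206 - 1 = 0.033206

0.033206


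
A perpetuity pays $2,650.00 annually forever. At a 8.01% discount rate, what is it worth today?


Formula: PV = C / r
Substituting: PV = $2,650.00 / 0.0801
PV = $33,083.65

$33,083.65


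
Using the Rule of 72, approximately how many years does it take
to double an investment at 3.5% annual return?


Formula: Years ≈ 72 / r
Substituting: Years ≈ 72 / 3.5
Years ≈ 20.6

20.6 years


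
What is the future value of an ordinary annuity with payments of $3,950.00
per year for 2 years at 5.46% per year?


Formula: FV = PMT * ((1+r)^n - 1) / r
Growth factor: (1 + 0.0546)^2 = 1.112181
Numerator: 1.112181 - 1 = 0.112181
FV = $3,950.00 * 0.112181 / 0.0546 = $8,115.67

$8,115.67


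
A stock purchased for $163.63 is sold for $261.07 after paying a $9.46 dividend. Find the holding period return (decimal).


Formula: HPR = (P1 - P0 + D) / P0
Gain: $261.07 - $163.63 + $9.46 = $106.90
HPR = $106.90 / $163.63 = 0.6533

0.6533


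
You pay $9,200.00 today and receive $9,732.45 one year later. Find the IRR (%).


Formula: IRR = C1/C0 - 1
Substituting: IRR = $9,732.45 / $9,200.00 - 1
Ratio: 1.057875 - 1 = 0.057875
IRR = 5.7875%

5.7875%


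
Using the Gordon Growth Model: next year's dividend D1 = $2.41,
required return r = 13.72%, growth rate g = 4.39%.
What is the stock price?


Formula: P = D1 / (r - g)
Spread: r - g = 0.1372 - 0.0439 = 0.0933
Substituting: P = $2.41 / 0.0933
P = $25.83

$25.83


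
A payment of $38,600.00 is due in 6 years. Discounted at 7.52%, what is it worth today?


Formula: PV = FV / (1 + r)^n
Substituting: PV = $38,600.00 / (1 + 0.0752)^6
Discount factor: (1.0752)^6 = 1.545025
PV = $38,600.00 / 1.545025 = $24,983.41

$24,983.41


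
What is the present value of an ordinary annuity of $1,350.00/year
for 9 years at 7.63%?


Formula: PV = PMT * (1 - (1+r)^(-n)) / r
Discount factor: (1 + 0.0763)^(-9) = 0.515941
Bracket: 1 - 0.515941 = 0.484059
PV = $1,350.00 * 0.484059 / 0.0763 = $8,564.61

$8,564.61


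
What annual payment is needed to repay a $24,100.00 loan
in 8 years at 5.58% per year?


Formula: PMT = PV * r / (1 - (1+r)^(-n))
Denominator: 1 - (1 + 0.0558)^(-8) = 0.352341
Numerator: $24,100.00 * 0.0558 = 1344.78
PMT = 1344.78 / 0.352341 = $3,816.71

$3,816.71


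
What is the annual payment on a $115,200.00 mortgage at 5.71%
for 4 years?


Formula: PMT = PV * r / (1 - (1+r)^(-n))
Denominator: 1 - (1 + 0.0571)^(-4) = 0.199179
Numerator: $115,200.00 * 0.0571 = 6577.92
PMT = 6577.92 / 0.199179 = $33,025.25

$33,025.25


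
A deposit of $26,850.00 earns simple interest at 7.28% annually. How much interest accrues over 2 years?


Formula: I = P * r * t
Substituting: I = $26,850.00 * 0.0728 * 2
Step: I = $26,850.00 * 0.1456
I = $3,909.36

$3,909.36


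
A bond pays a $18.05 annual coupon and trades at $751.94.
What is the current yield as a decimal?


Formula: Current yield = annual coupon / price
Substituting: CY = $18.05 / $751.94
CY = 0.024005

0.024005


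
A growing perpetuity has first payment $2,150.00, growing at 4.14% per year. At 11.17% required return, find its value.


Formula: PV = C / (r - g)
Spread: r - g = 0.1117 - 0.0414 = 0.0703
Substituting: PV = $2,150.00 / 0.0703
PV = $30,583.21

$30,583.21


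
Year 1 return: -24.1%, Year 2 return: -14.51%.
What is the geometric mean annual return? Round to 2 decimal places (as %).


Formula: Geometric mean = ((1+r1)*(1+r2))^(1/2) - 1
Product: (1 + -0.241) * (1 + -0.1451) = 0.759 * 0.8549 = 0.648869
Square root: 0.648869^0.5 = 0.805524
Geometric mean = 0.805524 - 1 = -0.194476
As percentage: -19.45%

-19.45%


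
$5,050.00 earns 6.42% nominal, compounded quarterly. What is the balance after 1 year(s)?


Formula: FV = P * (1 + r/m)^(m*t)
Period rate: r/m = 0.0642 / 4 = 0.01605
Total periods: m*t = 4 * 1 = 4
Growth factor: (1 + 0.01605)^4 = 1.065762
FV = $5,050.00 * 1.065762 = $5,382.10

$5,382.10


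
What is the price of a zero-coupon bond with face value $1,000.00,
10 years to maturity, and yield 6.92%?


Formula: Price = FV / (1 + r)^n
Substituting: Price = $1,000.00 / (1 + 0.0692)^10
Discount factor: (1.0692)^10 = 1.952493
Price = $1,000.00 / 1.952493 = $512.17

$512.17


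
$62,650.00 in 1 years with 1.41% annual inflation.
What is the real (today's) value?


Formula: Real value = nominal / (1 + inflation)^years
Price level: (1 + 0.0141)^1 = 1.0141
Real value = $62,650.00 / 1.0141 = $61,778.92

$61,778.92


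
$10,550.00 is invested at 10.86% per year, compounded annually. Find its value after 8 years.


Formula: FV = P * (1 + r)^n
Substituting: FV = $10,550.00 * (1 + 0.1086)^8
Growth factor: (1.1086)^8 = 2.281387
FV = $10,550.00 * 2.281387 = $24,068.63

$24,068.63


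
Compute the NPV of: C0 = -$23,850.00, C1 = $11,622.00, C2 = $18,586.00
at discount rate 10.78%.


Formula: NPV = C0 + C1/(1+r) + C2/(1+r)^2
Discount C1: $11,622.00 / (1 + 0.1078) = $10,491.06
Discount C2: $18,586.00 / (1 + 0.1078)^2 = $15,144.79
NPV = -$23,850.00 + $10,491.06 + $15,144.79 = $1,785.85

$1,785.85


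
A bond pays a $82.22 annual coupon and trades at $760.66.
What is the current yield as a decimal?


Formula: Current yield = annual coupon / price
Substituting: CY = $82.22 / $760.66
CY = 0.10809

0.10809


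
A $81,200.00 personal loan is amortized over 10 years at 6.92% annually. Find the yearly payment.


Formula: PMT = PV * r / (1 - (1+r)^(-n))
Denominator: 1 - (1 + 0.0692)^(-10) = 0.487834
Numerator: $81,200.00 * 0.0692 = 5619.04
PMT = 5619.04 / 0.487834 = $11,518.34

$11,518.34


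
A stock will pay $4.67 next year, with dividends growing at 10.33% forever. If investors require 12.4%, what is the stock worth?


Formula: P = D1 / (r - g)
Spread: r - g = 0.124 - 0.1033 = 0.0207
Substituting: P = $4.67 / 0.0207
P = $225.60

$225.60


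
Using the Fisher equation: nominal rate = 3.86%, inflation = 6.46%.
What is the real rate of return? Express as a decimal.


Formula: (1 + r_real) = (1 + r_nom) / (1 + inflation)
Substituting: (1 + r_real) = 1.0386 / 1.0646
(1 + r_real) = 0.975578
r_real = 0.975578 - 1 = -0.024422

-0.024422


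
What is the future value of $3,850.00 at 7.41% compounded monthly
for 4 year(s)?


Formula: FV = P * (1 + r/m)^(m*t)
Period rate: r/m = 0.0741 / 12 = 0.006175
Total periods: m*t = 12 * 4 = 48
Growth factor: (1 + 0.006175)^48 = 1.343783
FV = $3,850.00 * 1.343783 = $5,173.56

$5,173.56


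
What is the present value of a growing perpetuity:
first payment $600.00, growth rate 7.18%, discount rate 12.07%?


Formula: PV = C / (r - g)
Spread: r - g = 0.1207 - 0.0718 = 0.0489
Substituting: PV = $600.00 / 0.0489
PV = $12,269.94

$12,269.94


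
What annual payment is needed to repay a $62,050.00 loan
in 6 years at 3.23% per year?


Formula: PMT = PV * r / (1 - (1+r)^(-n))
Denominator: 1 - (1 + 0.0323)^(-6) = 0.173649
Numerator: $62,050.00 * 0.0323 = 2004.215
PMT = 2004.215 / 0.173649 = $11,541.74

$11,541.74


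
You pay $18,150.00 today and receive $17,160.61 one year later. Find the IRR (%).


Formula: IRR = C1/C0 - 1
Substituting: IRR = $17,160.61 / $18,150.00 - 1
Ratio: 0.945488 - 1 = -0.054512
IRR = -5.4512%

-5.4512%


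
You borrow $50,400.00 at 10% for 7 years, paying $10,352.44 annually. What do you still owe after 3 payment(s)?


Formula: Balance = PV*(1+r)^k - PMT*((1+r)^k - 1)/r
Growth: (1 + 0.1)^3 = 1.331
Accumulated factor: ((1+r)^k - 1)/r = 3.31
Balance = $50,400.00 * 1.331 - $10,352.44 * 3.31
Balance = $32,815.82

$32,815.82


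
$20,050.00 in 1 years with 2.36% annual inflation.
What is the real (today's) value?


Formula: Real value = nominal / (1 + inflation)^years
Price level: (1 + 0.0236)^1 = 1.0236
Real value = $20,050.00 / 1.0236 = $19,587.73

$19,587.73


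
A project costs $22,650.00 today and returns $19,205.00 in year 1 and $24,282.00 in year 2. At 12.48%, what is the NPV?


Formula: NPV = C0 + C1/(1+r) + C2/(1+r)^2
Discount C1: $19,205.00 / (1 + 0.1248) = $17,074.15
Discount C2: $24,282.00 / (1 + 0.1248)^2 = $19,192.60
NPV = -$22,650.00 + $17,074.15 + $19,192.60 = $13,616.75

$13,616.75


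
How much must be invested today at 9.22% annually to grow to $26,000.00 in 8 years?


Formula: PV = FV / (1 + r)^n
Substituting: PV = $26,000.00 / (1 + 0.0922)^8
Discount factor: (1.0922)^8 = 2.024964
PV = $26,000.00 / 2.024964 = $12,839.73

$12,839.73


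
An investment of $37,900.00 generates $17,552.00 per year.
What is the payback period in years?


Formula: Payback = investment / annual cash flow
Substituting: Payback = $37,900.00 / $17,552.00
Payback = 2.1593 years

2.1593 years


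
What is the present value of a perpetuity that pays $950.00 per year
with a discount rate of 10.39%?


Formula: PV = C / r
Substituting: PV = $950.00 / 0.1039
PV = $9,143.41

$9,143.41


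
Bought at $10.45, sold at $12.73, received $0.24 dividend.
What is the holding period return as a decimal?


Formula: HPR = (P1 - P0 + D) / P0
Gain: $12.73 - $10.45 + $0.24 = $2.52
HPR = $2.52 / $10.45 = 0.2411

0.2411


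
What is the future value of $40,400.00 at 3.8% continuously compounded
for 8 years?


Formula: FV = P * e^(r*t)
Exponent: r*t = 0.038 * 8 = 0.304
e^(0.304) = 1.355269
FV = $40,400.00 * 1.355269 = $54,752.87

$54,752.87


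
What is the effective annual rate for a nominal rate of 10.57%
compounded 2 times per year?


Formula: EAR = (1 + r/m)^m - 1
Period rate: r/m = 0.1057 / 2 = 0.05285
Compounding: (1 + 0.05285)^2 = 1.108493
EAR = 1.108493 - 1 = 0.108493

0.108493


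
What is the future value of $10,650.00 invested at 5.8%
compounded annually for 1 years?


Formula: FV = P * (1 + r)^n
Substituting: FV = $10,650.00 * (1 + 0.058)^1
Growth factor: (1.058)^1 = 1.058
FV = $10,650.00 * 1.058 = $11,267.70

$11,267.70


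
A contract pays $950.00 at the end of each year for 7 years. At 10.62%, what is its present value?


Formula: PV = PMT * (1 - (1+r)^(-n)) / r
Discount factor: (1 + 0.1062)^(-7) = 0.493361
Bracket: 1 - 0.493361 = 0.506639
PV = $950.00 * 0.506639 / 0.1062 = $4,532.09

$4,532.09


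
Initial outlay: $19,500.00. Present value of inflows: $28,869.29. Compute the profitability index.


Formula: PI = PV(cash flows) / initial investment
Substituting: PI = $28,869.29 / $19,500.00
PI = 1.4805

1.4805


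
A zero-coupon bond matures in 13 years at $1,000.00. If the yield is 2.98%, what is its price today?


Formula: Price = FV / (1 + r)^n
Substituting: Price = $1,000.00 / (1 + 0.0298)^13
Discount factor: (1.0298)^13 = 1.464831
Price = $1,000.00 / 1.464831 = $682.67

$682.67


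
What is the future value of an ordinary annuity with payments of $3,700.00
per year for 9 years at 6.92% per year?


Formula: FV = PMT * ((1+r)^n - 1) / r
Growth factor: (1 + 0.0692)^9 = 1.826125
Numerator: 1.826125 - 1 = 0.826125
FV = $3,700.00 * 0.826125 / 0.0692 = $44,171.43

$44,171.43


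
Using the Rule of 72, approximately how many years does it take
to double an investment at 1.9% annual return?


Formula: Years ≈ 72 / r
Substituting: Years ≈ 72 / 1.9
Years ≈ 37.9

37.9 years


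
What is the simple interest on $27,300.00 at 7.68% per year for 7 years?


Formula: I = P * r * t
Substituting: I = $27,300.00 * 0.0768 * 7
Step: I = $27,300.00 * 0.5376
I = $14,676.48

$14,676.48


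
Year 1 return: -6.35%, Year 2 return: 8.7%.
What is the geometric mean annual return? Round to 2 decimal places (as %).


Formula: Geometric mean = ((1+r1)*(1+r2))^(1/2) - 1
Product: (1 + -0.0635) * (1 + 0.087) = 0.9365 * 1.087 = 1.017975
Square root: 1.017975^0.5 = 1.008948
Geometric mean = 1.008948 - 1 = 0.008948
As percentage: 0.89%

0.89%


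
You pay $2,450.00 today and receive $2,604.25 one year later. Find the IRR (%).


Formula: IRR = C1/C0 - 1
Substituting: IRR = $2,604.25 / $2,450.00 - 1
Ratio: 1.062959 - 1 = 0.062959
IRR = 6.2959%

6.2959%


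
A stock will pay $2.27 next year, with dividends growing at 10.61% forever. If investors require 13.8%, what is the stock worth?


Formula: P = D1 / (r - g)
Spread: r - g = 0.138 - 0.1061 = 0.0319
Substituting: P = $2.27 / 0.0319
P = $71.16

$71.16


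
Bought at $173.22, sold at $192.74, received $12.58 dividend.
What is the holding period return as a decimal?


Formula: HPR = (P1 - P0 + D) / P0
Gain: $192.74 - $173.22 + $12.58 = $32.10
HPR = $32.10 / $173.22 = 0.1853

0.1853


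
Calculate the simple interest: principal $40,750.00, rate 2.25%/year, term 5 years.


Formula: I = P * r * t
Substituting: I = $40,750.00 * 0.0225 * 5
Step: I = $40,750.00 * 0.1125
I = $4,584.38

$4,584.38


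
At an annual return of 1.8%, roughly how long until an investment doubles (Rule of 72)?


Formula: Years ≈ 72 / r
Substituting: Years ≈ 72 / 1.8
Years ≈ 40.0

40.0 years


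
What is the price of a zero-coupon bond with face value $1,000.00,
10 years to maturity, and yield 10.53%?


Formula: Price = FV / (1 + r)^n
Substituting: Price = $1,000.00 / (1 + 0.1053)^10
Discount factor: (1.1053)^10 = 2.721458
Price = $1,000.00 / 2.721458 = $367.45

$367.45


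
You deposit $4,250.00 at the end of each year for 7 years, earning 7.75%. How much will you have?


Formula: FV = PMT * ((1+r)^n - 1) / r
Growth factor: (1 + 0.0775)^7 = 1.686246
Numerator: 1.686246 - 1 = 0.686246
FV = $4,250.00 * 0.686246 / 0.0775 = $37,632.85

$37,632.85


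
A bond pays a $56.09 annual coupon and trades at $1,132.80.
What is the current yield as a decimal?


Formula: Current yield = annual coupon / price
Substituting: CY = $56.09 / $1,132.80
CY = 0.049514

0.049514


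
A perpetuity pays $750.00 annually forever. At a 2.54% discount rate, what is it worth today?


Formula: PV = C / r
Substituting: PV = $750.00 / 0.0254
PV = $29,527.56

$29,527.56


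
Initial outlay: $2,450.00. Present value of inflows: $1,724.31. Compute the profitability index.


Formula: PI = PV(cash flows) / initial investment
Substituting: PI = $1,724.31 / $2,450.00
PI = 0.7038

0.7038


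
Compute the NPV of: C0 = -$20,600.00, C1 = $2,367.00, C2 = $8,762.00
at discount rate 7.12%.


Formula: NPV = C0 + C1/(1+r) + C2/(1+r)^2
Discount C1: $2,367.00 / (1 + 0.0712) = $2,209.67
Discount C2: $8,762.00 / (1 + 0.0712)^2 = $7,635.93
NPV = -$20,600.00 + $2,209.67 + $7,635.93 = -$10,754.40

-$10,754.40


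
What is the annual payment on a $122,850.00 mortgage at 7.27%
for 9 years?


Formula: PMT = PV * r / (1 - (1+r)^(-n))
Denominator: 1 - (1 + 0.0727)^(-9) = 0.468265
Numerator: $122,850.00 * 0.0727 = 8931.195
PMT = 8931.195 / 0.468265 = $19,072.96

$19,072.96


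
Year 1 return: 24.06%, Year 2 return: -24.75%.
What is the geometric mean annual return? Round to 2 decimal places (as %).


Formula: Geometric mean = ((1+r1)*(1+r2))^(1/2) - 1
Product: (1 + 0.2406) * (1 + -0.2475) = 1.2406 * 0.7525 = 0.933551
Square root: 0.933551^0.5 = 0.966205
Geometric mean = 0.966205 - 1 = -0.033795
As percentage: -3.38%

-3.38%


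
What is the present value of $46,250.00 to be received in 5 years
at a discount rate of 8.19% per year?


Formula: PV = FV / (1 + r)^n
Substituting: PV = $46,250.00 / (1 + 0.0819)^5
Discount factor: (1.0819)^5 = 1.482298
PV = $46,250.00 / 1.482298 = $31,201.55

$31,201.55


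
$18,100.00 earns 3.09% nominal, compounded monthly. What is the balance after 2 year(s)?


Formula: FV = P * (1 + r/m)^(m*t)
Period rate: r/m = 0.0309 / 12 = 0.002575
Total periods: m*t = 12 * 2 = 24
Growth factor: (1 + 0.002575)^24 = 1.063665
FV = $18,100.00 * 1.063665 = $19,252.34

$19,252.34


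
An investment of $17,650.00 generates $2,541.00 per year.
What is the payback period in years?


Formula: Payback = investment / annual cash flow
Substituting: Payback = $17,650.00 / $2,541.00
Payback = 6.9461 years

6.9461 years


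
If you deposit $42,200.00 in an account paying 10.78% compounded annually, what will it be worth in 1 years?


Formula: FV = P * (1 + r)^n
Substituting: FV = $42,200.00 * (1 + 0.1078)^1
Growth factor: (1.1078)^1 = 1.1078
FV = $42,200.00 * 1.1078 = $46,749.16

$46,749.16


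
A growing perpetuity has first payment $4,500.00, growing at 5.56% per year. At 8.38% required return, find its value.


Formula: PV = C / (r - g)
Spread: r - g = 0.0838 - 0.0556 = 0.0282
Substituting: PV = $4,500.00 / 0.0282
PV = $159,574.47

$159,574.47


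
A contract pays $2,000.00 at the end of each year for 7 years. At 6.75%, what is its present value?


Formula: PV = PMT * (1 - (1+r)^(-n)) / r
Discount factor: (1 + 0.0675)^(-7) = 0.633031
Bracket: 1 - 0.633031 = 0.366969
PV = $2,000.00 * 0.366969 / 0.0675 = $10,873.16

$10,873.16


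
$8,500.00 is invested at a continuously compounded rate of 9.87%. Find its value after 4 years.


Formula: FV = P * e^(r*t)
Exponent: r*t = 0.0987 * 4 = 0.3948
e^(0.3948) = 1.484087
FV = $8,500.00 * 1.484087 = $12,614.74

$12,614.74


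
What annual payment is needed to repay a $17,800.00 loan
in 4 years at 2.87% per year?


Formula: PMT = PV * r / (1 - (1+r)^(-n))
Denominator: 1 - (1 + 0.0287)^(-4) = 0.107013
Numerator: $17,800.00 * 0.0287 = 510.86
PMT = 510.86 / 0.107013 = $4,773.80

$4,773.80


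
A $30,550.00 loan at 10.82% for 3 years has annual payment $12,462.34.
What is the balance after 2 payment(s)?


Formula: Balance = PV*(1+r)^k - PMT*((1+r)^k - 1)/r
Growth: (1 + 0.1082)^2 = 1.228107
Accumulated factor: ((1+r)^k - 1)/r = 2.1082
Balance = $30,550.00 * 1.228107 - $12,462.34 * 2.1082
Balance = $11,245.57

$11,245.57


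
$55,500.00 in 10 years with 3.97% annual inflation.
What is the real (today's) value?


Formula: Real value = nominal / (1 + inflation)^years
Price level: (1 + 0.0397)^10 = 1.47598
Real value = $55,500.00 / 1.47598 = $37,602.14

$37,602.14


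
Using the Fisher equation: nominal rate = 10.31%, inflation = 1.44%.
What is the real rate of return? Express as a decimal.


Formula: (1 + r_real) = (1 + r_nom) / (1 + inflation)
Substituting: (1 + r_real) = 1.1031 / 1.0144
(1 + r_real) = 1.087441
r_real = 1.087441 - 1 = 0.087441

0.087441


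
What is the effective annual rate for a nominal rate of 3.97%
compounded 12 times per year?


Formula: EAR = (1 + r/m)^m - 1
Period rate: r/m = 0.0397 / 12 = 0.003308
Compounding: (1 + 0.003308)^12 = 1.04043
EAR = 1.04043 - 1 = 0.04043

0.04043


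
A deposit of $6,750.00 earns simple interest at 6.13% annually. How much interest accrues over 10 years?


Formula: I = P * r * t
Substituting: I = $6,750.00 * 0.0613 * 10
Step: I = $6,750.00 * 0.613
I = $4,137.75

$4,137.75


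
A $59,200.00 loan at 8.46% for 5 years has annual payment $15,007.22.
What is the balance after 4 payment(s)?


Formula: Balance = PV*(1+r)^k - PMT*((1+r)^k - 1)/r
Growth: (1 + 0.0846)^4 = 1.383816
Accumulated factor: ((1+r)^k - 1)/r = 4.536834
Balance = $59,200.00 * 1.383816 - $15,007.22 * 4.536834
Balance = $13,836.65

$13,836.65


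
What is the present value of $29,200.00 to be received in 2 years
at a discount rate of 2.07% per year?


Formula: PV = FV / (1 + r)^n
Substituting: PV = $29,200.00 / (1 + 0.0207)^2
Discount factor: (1.0207)^2 = 1.041828
PV = $29,200.00 / 1.041828 = $28,027.65

$28,027.65


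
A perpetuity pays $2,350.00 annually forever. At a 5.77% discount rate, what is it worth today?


Formula: PV = C / r
Substituting: PV = $2,350.00 / 0.0577
PV = $40,727.90

$40,727.90


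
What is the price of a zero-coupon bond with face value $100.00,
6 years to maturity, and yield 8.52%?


Formula: Price = FV / (1 + r)^n
Substituting: Price = $100.00 / (1 + 0.0852)^6
Discount factor: (1.0852)^6 = 1.633273
Price = $100.00 / 1.633273 = $61.23

$61.23


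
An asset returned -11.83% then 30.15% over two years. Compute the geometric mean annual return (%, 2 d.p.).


Formula: Geometric mean = ((1+r1)*(1+r2))^(1/2) - 1
Product: (1 + -0.1183) * (1 + 0.3015) = 0.8817 * 1.3015 = 1.147533
Square root: 1.147533^0.5 = 1.071229
Geometric mean = 1.071229 - 1 = 0.071229
As percentage: 7.12%

7.12%


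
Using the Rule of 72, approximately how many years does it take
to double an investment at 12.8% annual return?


Formula: Years ≈ 72 / r
Substituting: Years ≈ 72 / 12.8
Years ≈ 5.6

5.6 years


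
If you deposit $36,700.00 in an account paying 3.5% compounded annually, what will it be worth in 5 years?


Formula: FV = P * (1 + r)^n
Substituting: FV = $36,700.00 * (1 + 0.035)^5
Growth factor: (1.035)^5 = 1.187686
FV = $36,700.00 * 1.187686 = $43,588.09

$43,588.09


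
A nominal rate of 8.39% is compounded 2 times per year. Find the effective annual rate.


Formula: EAR = (1 + r/m)^m - 1
Period rate: r/m = 0.0839 / 2 = 0.04195
Compounding: (1 + 0.04195)^2 = 1.08566
EAR = 1.08566 - 1 = 0.08566

0.08566


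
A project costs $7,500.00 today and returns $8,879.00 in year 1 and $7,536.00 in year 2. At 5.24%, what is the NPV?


Formula: NPV = C0 + C1/(1+r) + C2/(1+r)^2
Discount C1: $8,879.00 / (1 + 0.0524) = $8,436.91
Discount C2: $7,536.00 / (1 + 0.0524)^2 = $6,804.23
NPV = -$7,500.00 + $8,436.91 + $6,804.23 = $7,741.14

$7,741.14


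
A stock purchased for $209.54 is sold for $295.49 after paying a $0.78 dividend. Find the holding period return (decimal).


Formula: HPR = (P1 - P0 + D) / P0
Gain: $295.49 - $209.54 + $0.78 = $86.73
HPR = $86.73 / $209.54 = 0.4139

0.4139


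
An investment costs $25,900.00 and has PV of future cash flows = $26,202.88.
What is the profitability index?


Formula: PI = PV(cash flows) / initial investment
Substituting: PI = $26,202.88 / $25,900.00
PI = 1.0117

1.0117


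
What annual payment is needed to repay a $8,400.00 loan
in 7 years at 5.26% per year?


Formula: PMT = PV * r / (1 - (1+r)^(-n))
Denominator: 1 - (1 + 0.0526)^(-7) = 0.301516
Numerator: $8,400.00 * 0.0526 = 441.84
PMT = 441.84 / 0.301516 = $1,465.39

$1,465.39


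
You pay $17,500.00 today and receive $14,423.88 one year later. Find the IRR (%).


Formula: IRR = C1/C0 - 1
Substituting: IRR = $14,423.88 / $17,500.00 - 1
Ratio: 0.824222 - 1 = -0.175778
IRR = -17.5778%

-17.5778%


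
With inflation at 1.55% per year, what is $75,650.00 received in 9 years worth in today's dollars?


Formula: Real value = nominal / (1 + inflation)^years
Price level: (1 + 0.0155)^9 = 1.148469
Real value = $75,650.00 / 1.148469 = $65,870.29

$65,870.29


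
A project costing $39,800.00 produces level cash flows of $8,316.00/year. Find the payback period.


Formula: Payback = investment / annual cash flow
Substituting: Payback = $39,800.00 / $8,316.00
Payback = 4.786 years

4.786 years


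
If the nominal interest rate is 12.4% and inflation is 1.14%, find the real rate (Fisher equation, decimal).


Formula: (1 + r_real) = (1 + r_nom) / (1 + inflation)
Substituting: (1 + r_real) = 1.124 / 1.0114
(1 + r_real) = 1.111331
r_real = 1.111331 - 1 = 0.111331

0.111331


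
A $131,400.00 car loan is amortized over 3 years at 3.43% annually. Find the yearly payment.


Formula: PMT = PV * r / (1 - (1+r)^(-n))
Denominator: 1 - (1 + 0.0343)^(-3) = 0.096225
Numerator: $131,400.00 * 0.0343 = 4507.02
PMT = 4507.02 / 0.096225 = $46,838.45

$46,838.45


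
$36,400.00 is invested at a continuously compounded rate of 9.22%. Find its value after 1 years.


Formula: FV = P * e^(r*t)
Exponent: r*t = 0.0922 * 1 = 0.0922
e^(0.0922) = 1.096584
FV = $36,400.00 * 1.096584 = $39,915.66

$39,915.66


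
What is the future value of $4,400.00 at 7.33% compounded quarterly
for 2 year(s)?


Formula: FV = P * (1 + r/m)^(m*t)
Period rate: r/m = 0.0733 / 4 = 0.018325
Total periods: m*t = 4 * 2 = 8
Growth factor: (1 + 0.018325)^8 = 1.156355
FV = $4,400.00 * 1.156355 = $5,087.96

$5,087.96


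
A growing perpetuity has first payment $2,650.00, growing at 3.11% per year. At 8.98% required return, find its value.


Formula: PV = C / (r - g)
Spread: r - g = 0.0898 - 0.0311 = 0.0587
Substituting: PV = $2,650.00 / 0.0587
PV = $45,144.80

$45,144.80


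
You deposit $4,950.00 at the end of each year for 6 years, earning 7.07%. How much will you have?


Formula: FV = PMT * ((1+r)^n - 1) / r
Growth factor: (1 + 0.0707)^6 = 1.506631
Numerator: 1.506631 - 1 = 0.506631
FV = $4,950.00 * 0.506631 / 0.0707 = $35,471.32

$35,471.32


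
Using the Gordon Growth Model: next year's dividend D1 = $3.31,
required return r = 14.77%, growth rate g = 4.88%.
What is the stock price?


Formula: P = D1 / (r - g)
Spread: r - g = 0.1477 - 0.0488 = 0.0989
Substituting: P = $3.31 / 0.0989
P = $33.47

$33.47


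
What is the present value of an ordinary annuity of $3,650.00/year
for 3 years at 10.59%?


Formula: PV = PMT * (1 - (1+r)^(-n)) / r
Discount factor: (1 + 0.1059)^(-3) = 0.739354
Bracket: 1 - 0.739354 = 0.260646
PV = $3,650.00 * 0.260646 / 0.1059 = $8,983.55

$8,983.55


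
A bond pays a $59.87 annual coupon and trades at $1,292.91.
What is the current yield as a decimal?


Formula: Current yield = annual coupon / price
Substituting: CY = $59.87 / $1,292.91
CY = 0.046306

0.046306


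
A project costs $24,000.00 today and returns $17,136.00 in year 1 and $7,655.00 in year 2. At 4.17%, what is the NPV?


Formula: NPV = C0 + C1/(1+r) + C2/(1+r)^2
Discount C1: $17,136.00 / (1 + 0.0417) = $16,450.03
Discount C2: $7,655.00 / (1 + 0.0417)^2 = $7,054.40
NPV = -$24,000.00 + $16,450.03 + $7,054.40 = -$495.57

-$495.57
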